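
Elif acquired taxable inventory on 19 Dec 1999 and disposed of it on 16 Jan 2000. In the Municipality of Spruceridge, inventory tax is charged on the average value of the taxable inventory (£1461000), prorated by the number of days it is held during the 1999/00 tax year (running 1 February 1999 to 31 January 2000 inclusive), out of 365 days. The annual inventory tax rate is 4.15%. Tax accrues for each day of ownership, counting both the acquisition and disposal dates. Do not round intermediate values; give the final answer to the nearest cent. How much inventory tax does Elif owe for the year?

£4817.30

Days held (19 Dec 1999 – 16 Jan 2000): 29 out of 365
Tax = £1461000 × 4.15% × 29/365 = £4817.2973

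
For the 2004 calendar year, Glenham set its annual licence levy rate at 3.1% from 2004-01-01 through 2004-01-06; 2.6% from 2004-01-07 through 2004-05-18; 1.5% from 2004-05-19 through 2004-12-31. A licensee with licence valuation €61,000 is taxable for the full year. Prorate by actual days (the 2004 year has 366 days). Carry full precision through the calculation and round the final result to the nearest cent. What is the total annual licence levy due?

€1,174.83

2004-01-01 to 2004-01-06: 6 days at 3.1% → €61,000 × 3.1% × 6/366 = €31.0000
2004-01-07 to 2004-05-18: 133 days at 2.6% → €61,000 × 2.6% × 133/366 = €576.3333
2004-05-19 to 2004-12-31: 227 days at 1.5% → €61,000 × 1.5% × 227/366 = €567.5000
Total = €1,174.8333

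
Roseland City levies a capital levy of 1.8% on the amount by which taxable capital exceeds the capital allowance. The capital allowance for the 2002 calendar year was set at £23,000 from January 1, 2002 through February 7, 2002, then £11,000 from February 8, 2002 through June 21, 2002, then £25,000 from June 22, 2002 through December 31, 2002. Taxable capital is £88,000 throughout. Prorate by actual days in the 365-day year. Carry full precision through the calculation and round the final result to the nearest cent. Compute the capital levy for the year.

January 1 – February 7, 2002: 38 days, exemption £23,000 → (£88,000 − £23,000) × 1.8% × 38/365 = £121.8082
February 8 – June 21, 2002: 134 days, exemption £11,000 → (£88,000 − £11,000) × 1.8% × 134/365 = £508.8329
June 22 – December 31, 2002: 193 days, exemption £25,000 → (£88,000 − £25,000) × 1.8% × 193/365 = £599.6219
Total = £1,230.2630

£1,230.26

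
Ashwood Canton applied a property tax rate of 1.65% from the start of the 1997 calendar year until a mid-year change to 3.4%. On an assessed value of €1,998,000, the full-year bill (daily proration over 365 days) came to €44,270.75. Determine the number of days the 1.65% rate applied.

247 days

Let d = days at the first rate; then 365 − d days at the second rate.
€1,998,000 × [1.65%·d + 3.4%·(365−d)] / 365 = €44,270.75
Solving gives d = 247, so the new rate took effect on 5 September 1997.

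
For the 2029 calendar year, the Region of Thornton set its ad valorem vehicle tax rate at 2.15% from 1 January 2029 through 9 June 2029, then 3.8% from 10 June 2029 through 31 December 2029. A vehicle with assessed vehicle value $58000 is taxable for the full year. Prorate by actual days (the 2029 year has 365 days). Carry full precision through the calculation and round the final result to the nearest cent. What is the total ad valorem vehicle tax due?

$1784.49

1 January – 9 June 2029: 160 days at 2.15% → $58000 × 2.15% × 160/365 = $546.6301
10 June – 31 December 2029: 205 days at 3.8% → $58000 × 3.8% × 205/365 = $1237.8630
Total = $1784.4932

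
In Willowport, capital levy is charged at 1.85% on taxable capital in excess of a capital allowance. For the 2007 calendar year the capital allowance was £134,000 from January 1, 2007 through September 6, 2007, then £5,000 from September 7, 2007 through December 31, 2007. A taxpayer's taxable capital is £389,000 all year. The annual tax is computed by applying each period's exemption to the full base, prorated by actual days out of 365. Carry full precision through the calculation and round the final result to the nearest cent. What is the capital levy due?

January 1 – September 6, 2007: 249 days, exemption £134,000 → (£389,000 − £134,000) × 1.85% × 249/365 = £3,218.2397
September 7 – December 31, 2007: 116 days, exemption £5,000 → (£389,000 − £5,000) × 1.85% × 116/365 = £2,257.7096
Total = £5,475.9493

£5,475.95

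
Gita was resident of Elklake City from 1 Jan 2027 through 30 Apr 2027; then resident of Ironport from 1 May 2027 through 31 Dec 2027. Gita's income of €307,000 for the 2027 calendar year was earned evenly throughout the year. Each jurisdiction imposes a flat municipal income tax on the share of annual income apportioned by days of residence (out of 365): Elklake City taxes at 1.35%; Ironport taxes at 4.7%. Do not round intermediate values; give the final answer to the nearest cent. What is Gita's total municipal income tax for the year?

Elklake City, 1 Jan – 30 Apr 2027: 120 days → €307,000 × 1.35% × 120/365 = €1,362.5753
Ironport, 1 May – 31 Dec 2027: 245 days → €307,000 × 4.7% × 245/365 = €9,685.2192
Total = €11,047.7945

€11,047.79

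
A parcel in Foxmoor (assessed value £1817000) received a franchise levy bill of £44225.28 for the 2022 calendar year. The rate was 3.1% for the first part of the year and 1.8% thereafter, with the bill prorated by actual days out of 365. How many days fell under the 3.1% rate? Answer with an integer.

178 days

Let d = days at the first rate; then 365 − d days at the second rate.
£1817000 × [3.1%·d + 1.8%·(365−d)] / 365 = £44225.28
Solving gives d = 178, so the new rate took effect on June 28, 2022.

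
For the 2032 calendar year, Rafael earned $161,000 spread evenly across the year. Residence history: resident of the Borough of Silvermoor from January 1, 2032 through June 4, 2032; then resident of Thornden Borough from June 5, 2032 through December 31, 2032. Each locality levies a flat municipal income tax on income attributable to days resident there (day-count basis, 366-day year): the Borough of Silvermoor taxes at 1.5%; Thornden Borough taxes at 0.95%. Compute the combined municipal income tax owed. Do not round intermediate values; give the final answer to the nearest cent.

The Borough of Silvermoor, January 1 – June 4, 2032: 156 days → $161,000 × 1.5% × 156/366 = $1,029.3443
Thornden Borough, June 5 – December 31, 2032: 210 days → $161,000 × 0.95% × 210/366 = $877.5820
Total = $1,906.9262

$1,906.93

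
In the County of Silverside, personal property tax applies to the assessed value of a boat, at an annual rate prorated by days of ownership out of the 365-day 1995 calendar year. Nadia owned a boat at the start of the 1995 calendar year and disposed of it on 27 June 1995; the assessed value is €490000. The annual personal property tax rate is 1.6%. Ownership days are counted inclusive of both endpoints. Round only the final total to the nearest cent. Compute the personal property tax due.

Days held (1 January – 27 June 1995): 178 out of 365
Tax = €490000 × 1.6% × 178/365 = €3823.3425

€3823.34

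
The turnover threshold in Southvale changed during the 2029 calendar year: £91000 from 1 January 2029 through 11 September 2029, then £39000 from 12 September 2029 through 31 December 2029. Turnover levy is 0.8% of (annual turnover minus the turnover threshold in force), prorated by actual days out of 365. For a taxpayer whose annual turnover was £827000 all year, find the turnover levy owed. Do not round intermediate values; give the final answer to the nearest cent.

1 January – 11 September 2029: 254 days, exemption £91000 → (£827000 − £91000) × 0.8% × 254/365 = £4097.4027
12 September – 31 December 2029: 111 days, exemption £39000 → (£827000 − £39000) × 0.8% × 111/365 = £1917.1068
Total = £6014.5096

£6014.51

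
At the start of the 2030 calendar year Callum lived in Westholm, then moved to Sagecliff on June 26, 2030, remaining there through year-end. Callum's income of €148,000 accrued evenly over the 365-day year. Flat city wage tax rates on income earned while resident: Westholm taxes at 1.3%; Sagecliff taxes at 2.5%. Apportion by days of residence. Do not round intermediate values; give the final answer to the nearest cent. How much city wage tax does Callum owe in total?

€2,843.63

Westholm, January 1 – June 25, 2030: 176 days → €148,000 × 1.3% × 176/365 = €927.7370
Sagecliff, June 26 – December 31, 2030: 189 days → €148,000 × 2.5% × 189/365 = €1,915.8904
Total = €2,843.6274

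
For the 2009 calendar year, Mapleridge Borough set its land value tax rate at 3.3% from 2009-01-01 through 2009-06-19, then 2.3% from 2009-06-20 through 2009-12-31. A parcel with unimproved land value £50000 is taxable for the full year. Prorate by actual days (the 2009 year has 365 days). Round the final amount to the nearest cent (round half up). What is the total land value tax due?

£1382.88

2009-01-01 to 2009-06-19: 170 days at 3.3% → £50000 × 3.3% × 170/365 = £768.4932
2009-06-20 to 2009-12-31: 195 days at 2.3% → £50000 × 2.3% × 195/365 = £614.3836
Total = £1382.8767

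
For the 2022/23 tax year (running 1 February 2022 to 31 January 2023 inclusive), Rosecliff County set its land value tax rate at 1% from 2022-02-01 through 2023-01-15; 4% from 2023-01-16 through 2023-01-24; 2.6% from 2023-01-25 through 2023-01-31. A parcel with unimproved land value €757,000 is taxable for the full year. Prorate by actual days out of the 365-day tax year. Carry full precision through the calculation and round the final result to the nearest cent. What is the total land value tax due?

€8,362.26

2022-02-01 to 2023-01-15: 349 days at 1% → €757,000 × 1% × 349/365 = €7,238.1644
2023-01-16 to 2023-01-24: 9 days at 4% → €757,000 × 4% × 9/365 = €746.6301
2023-01-25 to 2023-01-31: 7 days at 2.6% → €757,000 × 2.6% × 7/365 = €377.4630
Total = €8,362.2575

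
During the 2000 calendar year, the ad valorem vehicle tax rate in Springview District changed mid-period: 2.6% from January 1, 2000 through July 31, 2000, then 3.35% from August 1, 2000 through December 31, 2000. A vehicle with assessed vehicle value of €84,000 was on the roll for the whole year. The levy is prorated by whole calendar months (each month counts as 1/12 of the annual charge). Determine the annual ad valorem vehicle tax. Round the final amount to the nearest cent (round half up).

€2,446.50

January 1 – July 31, 2000: 7 months at 2.6% → €84,000 × 2.6% × 7/12 = €1,274.0000
August 1 – December 31, 2000: 5 months at 3.35% → €84,000 × 3.35% × 5/12 = €1,172.5000
Total = €2,446.5000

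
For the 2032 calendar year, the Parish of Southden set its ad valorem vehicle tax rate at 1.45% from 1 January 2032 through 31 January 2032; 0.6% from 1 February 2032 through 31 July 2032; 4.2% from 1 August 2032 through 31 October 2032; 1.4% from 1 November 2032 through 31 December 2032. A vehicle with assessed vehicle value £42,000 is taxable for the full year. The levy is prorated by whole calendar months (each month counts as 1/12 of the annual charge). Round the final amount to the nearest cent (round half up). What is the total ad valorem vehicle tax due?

£715.75

1 January – 31 January 2032: 1 month at 1.45% → £42,000 × 1.45% × 1/12 = £50.7500
1 February – 31 July 2032: 6 months at 0.6% → £42,000 × 0.6% × 6/12 = £126.0000
1 August – 31 October 2032: 3 months at 4.2% → £42,000 × 4.2% × 3/12 = £441.0000
1 November – 31 December 2032: 2 months at 1.4% → £42,000 × 1.4% × 2/12 = £98.0000
Total = £715.7500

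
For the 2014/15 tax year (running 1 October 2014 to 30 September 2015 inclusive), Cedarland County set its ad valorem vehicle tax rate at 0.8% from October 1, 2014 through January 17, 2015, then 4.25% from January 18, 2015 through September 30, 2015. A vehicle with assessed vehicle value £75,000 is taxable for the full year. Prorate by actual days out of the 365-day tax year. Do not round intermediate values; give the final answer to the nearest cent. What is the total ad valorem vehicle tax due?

October 1, 2014 – January 17, 2015: 109 days at 0.8% → £75,000 × 0.8% × 109/365 = £179.1781
January 18 – September 30, 2015: 256 days at 4.25% → £75,000 × 4.25% × 256/365 = £2,235.6164
Total = £2,414.7945

£2,414.79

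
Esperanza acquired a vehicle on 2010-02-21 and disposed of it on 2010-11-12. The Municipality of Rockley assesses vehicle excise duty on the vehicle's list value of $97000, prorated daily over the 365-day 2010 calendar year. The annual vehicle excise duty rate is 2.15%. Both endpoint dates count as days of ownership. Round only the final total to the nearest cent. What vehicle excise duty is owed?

Days held (2010-02-21 to 2010-11-12): 265 out of 365
Tax = $97000 × 2.15% × 265/365 = $1514.1301

$1514.13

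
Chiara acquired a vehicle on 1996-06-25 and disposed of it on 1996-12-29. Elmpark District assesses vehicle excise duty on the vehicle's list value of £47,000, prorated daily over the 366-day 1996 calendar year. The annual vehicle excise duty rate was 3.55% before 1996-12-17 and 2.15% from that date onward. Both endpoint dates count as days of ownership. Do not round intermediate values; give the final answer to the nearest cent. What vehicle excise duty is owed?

1996-06-25 to 1996-12-16: 175 days at 3.55% → £47,000 × 3.55% × 175/366 = £797.7801
1996-12-17 to 1996-12-29: 13 days at 2.15% → £47,000 × 2.15% × 13/366 = £35.8921
Total = £833.6721

£833.67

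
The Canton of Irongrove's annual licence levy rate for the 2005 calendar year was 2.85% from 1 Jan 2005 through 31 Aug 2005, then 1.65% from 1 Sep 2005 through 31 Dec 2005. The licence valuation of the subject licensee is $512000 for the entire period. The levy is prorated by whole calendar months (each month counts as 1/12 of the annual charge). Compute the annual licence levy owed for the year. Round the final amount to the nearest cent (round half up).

$12544.00

1 Jan – 31 Aug 2005: 8 months at 2.85% → $512000 × 2.85% × 8/12 = $9728.0000
1 Sep – 31 Dec 2005: 4 months at 1.65% → $512000 × 1.65% × 4/12 = $2816.0000
Total = $12544.0000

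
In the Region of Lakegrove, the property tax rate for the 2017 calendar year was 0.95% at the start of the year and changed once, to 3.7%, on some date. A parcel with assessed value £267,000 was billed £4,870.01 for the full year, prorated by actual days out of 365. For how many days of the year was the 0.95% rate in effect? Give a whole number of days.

Let d = days at the first rate; then 365 − d days at the second rate.
£267,000 × [0.95%·d + 3.7%·(365−d)] / 365 = £4,870.01
Solving gives d = 249, so the new rate took effect on 7 Sep 2017.

249 days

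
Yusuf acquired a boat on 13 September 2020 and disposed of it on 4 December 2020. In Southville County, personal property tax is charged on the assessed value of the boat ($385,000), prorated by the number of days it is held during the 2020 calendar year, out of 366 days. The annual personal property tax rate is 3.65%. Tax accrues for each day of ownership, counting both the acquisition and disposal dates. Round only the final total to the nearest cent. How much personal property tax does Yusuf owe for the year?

$3,186.77

Days held (13 September – 4 December 2020): 83 out of 366
Tax = $385,000 × 3.65% × 83/366 = $3,186.7691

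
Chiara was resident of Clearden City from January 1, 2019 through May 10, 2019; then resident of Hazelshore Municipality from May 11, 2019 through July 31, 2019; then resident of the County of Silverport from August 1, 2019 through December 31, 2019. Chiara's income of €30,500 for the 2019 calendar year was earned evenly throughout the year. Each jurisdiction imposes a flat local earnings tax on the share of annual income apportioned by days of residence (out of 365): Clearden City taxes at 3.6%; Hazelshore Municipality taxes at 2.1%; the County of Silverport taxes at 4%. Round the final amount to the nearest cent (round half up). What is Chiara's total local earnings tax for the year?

€1,046.36

Clearden City, January 1 – May 10, 2019: 130 days → €30,500 × 3.6% × 130/365 = €391.0685
Hazelshore Municipality, May 11 – July 31, 2019: 82 days → €30,500 × 2.1% × 82/365 = €143.8932
The County of Silverport, August 1 – December 31, 2019: 153 days → €30,500 × 4% × 153/365 = €511.3973
Total = €1,046.3589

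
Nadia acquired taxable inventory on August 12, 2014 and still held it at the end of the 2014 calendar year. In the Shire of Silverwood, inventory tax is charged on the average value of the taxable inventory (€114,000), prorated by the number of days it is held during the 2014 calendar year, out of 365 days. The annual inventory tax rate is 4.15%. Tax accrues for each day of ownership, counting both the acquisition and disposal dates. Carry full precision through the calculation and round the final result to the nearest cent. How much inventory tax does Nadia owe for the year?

Days held (August 12 – December 31, 2014): 142 out of 365
Tax = €114,000 × 4.15% × 142/365 = €1,840.5534

€1,840.55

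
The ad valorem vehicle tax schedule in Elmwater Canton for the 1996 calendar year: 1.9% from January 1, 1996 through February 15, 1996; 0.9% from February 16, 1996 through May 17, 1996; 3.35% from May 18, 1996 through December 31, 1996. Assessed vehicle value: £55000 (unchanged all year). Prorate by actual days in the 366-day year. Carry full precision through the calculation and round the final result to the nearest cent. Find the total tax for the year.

£1403.55

January 1 – February 15, 1996: 46 days at 1.9% → £55000 × 1.9% × 46/366 = £131.3388
February 16 – May 17, 1996: 92 days at 0.9% → £55000 × 0.9% × 92/366 = £124.4262
May 18 – December 31, 1996: 228 days at 3.35% → £55000 × 3.35% × 228/366 = £1147.7869
Total = £1403.5519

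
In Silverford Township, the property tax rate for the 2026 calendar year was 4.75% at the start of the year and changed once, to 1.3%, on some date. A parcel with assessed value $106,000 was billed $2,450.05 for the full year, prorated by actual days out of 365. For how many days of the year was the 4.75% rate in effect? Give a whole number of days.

107 days

Let d = days at the first rate; then 365 − d days at the second rate.
$106,000 × [4.75%·d + 1.3%·(365−d)] / 365 = $2,450.05
Solving gives d = 107, so the new rate took effect on 18 Apr 2026.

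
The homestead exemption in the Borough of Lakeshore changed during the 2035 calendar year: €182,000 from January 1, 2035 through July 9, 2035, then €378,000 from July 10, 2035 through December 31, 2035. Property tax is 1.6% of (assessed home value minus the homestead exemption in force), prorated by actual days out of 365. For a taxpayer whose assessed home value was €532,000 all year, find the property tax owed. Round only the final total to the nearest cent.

€4,096.44

January 1 – July 9, 2035: 190 days, exemption €182,000 → (€532,000 − €182,000) × 1.6% × 190/365 = €2,915.0685
July 10 – December 31, 2035: 175 days, exemption €378,000 → (€532,000 − €378,000) × 1.6% × 175/365 = €1,181.3699
Total = €4,096.4384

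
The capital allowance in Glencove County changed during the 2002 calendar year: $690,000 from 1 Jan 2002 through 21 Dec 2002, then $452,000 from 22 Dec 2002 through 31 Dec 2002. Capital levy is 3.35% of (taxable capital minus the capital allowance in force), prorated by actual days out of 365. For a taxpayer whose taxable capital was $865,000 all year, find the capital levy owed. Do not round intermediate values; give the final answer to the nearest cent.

1 Jan – 21 Dec 2002: 355 days, exemption $690,000 → ($865,000 − $690,000) × 3.35% × 355/365 = $5,701.8836
22 Dec – 31 Dec 2002: 10 days, exemption $452,000 → ($865,000 − $452,000) × 3.35% × 10/365 = $379.0548
Total = $6,080.9384

$6,080.94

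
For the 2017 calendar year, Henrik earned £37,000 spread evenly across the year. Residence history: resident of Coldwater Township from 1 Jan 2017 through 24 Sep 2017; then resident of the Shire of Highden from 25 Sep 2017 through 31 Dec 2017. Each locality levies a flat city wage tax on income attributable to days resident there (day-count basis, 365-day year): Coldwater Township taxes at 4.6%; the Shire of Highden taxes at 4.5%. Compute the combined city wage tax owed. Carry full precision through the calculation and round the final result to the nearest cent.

Coldwater Township, 1 Jan – 24 Sep 2017: 267 days → £37,000 × 4.6% × 267/365 = £1,245.0247
The Shire of Highden, 25 Sep – 31 Dec 2017: 98 days → £37,000 × 4.5% × 98/365 = £447.0411
Total = £1,692.0658

£1,692.07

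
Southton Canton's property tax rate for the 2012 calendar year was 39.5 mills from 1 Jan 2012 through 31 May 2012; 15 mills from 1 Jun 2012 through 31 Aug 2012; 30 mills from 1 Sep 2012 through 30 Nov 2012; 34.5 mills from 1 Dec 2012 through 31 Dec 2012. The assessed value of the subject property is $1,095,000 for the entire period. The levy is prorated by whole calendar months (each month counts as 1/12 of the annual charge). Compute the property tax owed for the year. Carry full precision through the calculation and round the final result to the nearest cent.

1 Jan – 31 May 2012: 5 months at 39.5 mills → $1,095,000 × 3.95% × 5/12 = $18,021.8750
1 Jun – 31 Aug 2012: 3 months at 15 mills → $1,095,000 × 1.5% × 3/12 = $4,106.2500
1 Sep – 30 Nov 2012: 3 months at 30 mills → $1,095,000 × 3% × 3/12 = $8,212.5000
1 Dec – 31 Dec 2012: 1 month at 34.5 mills → $1,095,000 × 3.45% × 1/12 = $3,148.1250
Total = $33,488.7500

$33,488.75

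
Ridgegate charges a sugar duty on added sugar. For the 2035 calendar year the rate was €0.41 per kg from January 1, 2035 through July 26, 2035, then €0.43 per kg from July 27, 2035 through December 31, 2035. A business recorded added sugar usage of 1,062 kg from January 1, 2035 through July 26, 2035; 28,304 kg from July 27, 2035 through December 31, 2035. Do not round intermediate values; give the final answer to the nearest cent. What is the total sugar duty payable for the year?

January 1 – July 26, 2035: 1,062 kg at €0.41/kg → €435.42
July 27 – December 31, 2035: 28,304 kg at €0.43/kg → €12,170.72

€12,606.14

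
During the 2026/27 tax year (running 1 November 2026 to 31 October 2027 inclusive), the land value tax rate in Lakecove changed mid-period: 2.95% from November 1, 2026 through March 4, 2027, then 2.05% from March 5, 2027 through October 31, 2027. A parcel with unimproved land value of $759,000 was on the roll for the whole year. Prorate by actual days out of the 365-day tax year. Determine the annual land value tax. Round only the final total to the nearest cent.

November 1, 2026 – March 4, 2027: 124 days at 2.95% → $759,000 × 2.95% × 124/365 = $7,606.6356
March 5 – October 31, 2027: 241 days at 2.05% → $759,000 × 2.05% × 241/365 = $10,273.5329
Total = $17,880.1685

$17,880.17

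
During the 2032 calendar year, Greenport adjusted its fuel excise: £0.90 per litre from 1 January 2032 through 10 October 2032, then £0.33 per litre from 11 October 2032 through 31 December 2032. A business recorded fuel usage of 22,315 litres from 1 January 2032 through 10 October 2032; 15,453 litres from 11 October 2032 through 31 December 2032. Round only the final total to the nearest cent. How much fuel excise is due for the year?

1 January – 10 October 2032: 22,315 litres at £0.90/litre → £20,083.50
11 October – 31 December 2032: 15,453 litres at £0.33/litre → £5,099.49

£25,182.99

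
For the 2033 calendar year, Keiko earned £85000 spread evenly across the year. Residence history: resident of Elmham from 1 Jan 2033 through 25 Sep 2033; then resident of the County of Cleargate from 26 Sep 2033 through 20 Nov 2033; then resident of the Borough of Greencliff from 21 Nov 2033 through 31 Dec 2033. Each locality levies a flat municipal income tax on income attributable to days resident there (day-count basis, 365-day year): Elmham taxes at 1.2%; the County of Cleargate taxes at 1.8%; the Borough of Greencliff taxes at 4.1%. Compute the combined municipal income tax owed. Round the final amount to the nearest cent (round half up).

Elmham, 1 Jan – 25 Sep 2033: 268 days → £85000 × 1.2% × 268/365 = £748.9315
The County of Cleargate, 26 Sep – 20 Nov 2033: 56 days → £85000 × 1.8% × 56/365 = £234.7397
The Borough of Greencliff, 21 Nov – 31 Dec 2033: 41 days → £85000 × 4.1% × 41/365 = £391.4658
Total = £1375.1370

£1375.14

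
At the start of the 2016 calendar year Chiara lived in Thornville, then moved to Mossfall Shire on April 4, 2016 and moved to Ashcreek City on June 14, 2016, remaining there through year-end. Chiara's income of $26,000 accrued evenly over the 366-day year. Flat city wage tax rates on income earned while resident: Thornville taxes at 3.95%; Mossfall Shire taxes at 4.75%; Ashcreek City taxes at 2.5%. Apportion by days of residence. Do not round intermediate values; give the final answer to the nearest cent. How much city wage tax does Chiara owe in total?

Thornville, January 1 – April 3, 2016: 94 days → $26,000 × 3.95% × 94/366 = $263.7650
Mossfall Shire, April 4 – June 13, 2016: 71 days → $26,000 × 4.75% × 71/366 = $239.5765
Ashcreek City, June 14 – December 31, 2016: 201 days → $26,000 × 2.5% × 201/366 = $356.9672
Total = $860.3087

$860.31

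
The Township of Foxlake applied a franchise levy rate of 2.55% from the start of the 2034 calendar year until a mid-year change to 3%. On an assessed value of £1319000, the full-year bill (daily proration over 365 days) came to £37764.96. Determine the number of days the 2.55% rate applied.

111 days

Let d = days at the first rate; then 365 − d days at the second rate.
£1319000 × [2.55%·d + 3%·(365−d)] / 365 = £37764.96
Solving gives d = 111, so the new rate took effect on April 22, 2034.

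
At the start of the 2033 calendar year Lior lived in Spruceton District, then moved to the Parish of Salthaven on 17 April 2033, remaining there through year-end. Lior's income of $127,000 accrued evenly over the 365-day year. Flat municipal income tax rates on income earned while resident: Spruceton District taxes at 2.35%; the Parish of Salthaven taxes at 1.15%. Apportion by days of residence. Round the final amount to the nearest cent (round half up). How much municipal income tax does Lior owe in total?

Spruceton District, 1 January – 16 April 2033: 106 days → $127,000 × 2.35% × 106/365 = $866.7315
The Parish of Salthaven, 17 April – 31 December 2033: 259 days → $127,000 × 1.15% × 259/365 = $1,036.3548
Total = $1,903.0863

$1,903.09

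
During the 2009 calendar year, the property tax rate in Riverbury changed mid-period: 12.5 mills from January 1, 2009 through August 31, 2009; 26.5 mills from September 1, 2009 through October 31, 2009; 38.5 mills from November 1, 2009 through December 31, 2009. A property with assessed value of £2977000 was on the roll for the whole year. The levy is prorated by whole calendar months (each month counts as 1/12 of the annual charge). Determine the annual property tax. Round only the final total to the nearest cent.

£57059.17

January 1 – August 31, 2009: 8 months at 12.5 mills → £2977000 × 1.25% × 8/12 = £24808.3333
September 1 – October 31, 2009: 2 months at 26.5 mills → £2977000 × 2.65% × 2/12 = £13148.4167
November 1 – December 31, 2009: 2 months at 38.5 mills → £2977000 × 3.85% × 2/12 = £19102.4167
Total = £57059.1667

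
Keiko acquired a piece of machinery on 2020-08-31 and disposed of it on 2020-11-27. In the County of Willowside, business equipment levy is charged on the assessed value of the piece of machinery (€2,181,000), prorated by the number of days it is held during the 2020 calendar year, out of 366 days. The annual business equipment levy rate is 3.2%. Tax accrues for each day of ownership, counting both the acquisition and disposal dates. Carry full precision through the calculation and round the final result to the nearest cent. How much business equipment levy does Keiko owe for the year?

Days held (2020-08-31 to 2020-11-27): 89 out of 366
Tax = €2,181,000 × 3.2% × 89/366 = €16,971.2787

€16,971.28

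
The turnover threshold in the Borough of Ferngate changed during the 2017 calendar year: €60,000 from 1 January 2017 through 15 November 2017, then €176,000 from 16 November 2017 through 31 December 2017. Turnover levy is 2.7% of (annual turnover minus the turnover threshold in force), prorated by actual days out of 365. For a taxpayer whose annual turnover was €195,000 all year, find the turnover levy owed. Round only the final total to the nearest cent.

€3,250.28

1 January – 15 November 2017: 319 days, exemption €60,000 → (€195,000 − €60,000) × 2.7% × 319/365 = €3,185.6301
16 November – 31 December 2017: 46 days, exemption €176,000 → (€195,000 − €176,000) × 2.7% × 46/365 = €64.6521
Total = €3,250.2822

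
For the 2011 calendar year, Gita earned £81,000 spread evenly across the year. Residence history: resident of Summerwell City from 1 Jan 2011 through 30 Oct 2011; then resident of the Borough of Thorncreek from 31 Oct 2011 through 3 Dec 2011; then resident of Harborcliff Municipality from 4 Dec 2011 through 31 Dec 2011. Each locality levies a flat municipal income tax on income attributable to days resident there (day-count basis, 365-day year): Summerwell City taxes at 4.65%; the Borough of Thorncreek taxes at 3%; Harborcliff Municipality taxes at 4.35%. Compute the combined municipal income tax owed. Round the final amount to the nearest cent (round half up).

£3,623.36

Summerwell City, 1 Jan – 30 Oct 2011: 303 days → £81,000 × 4.65% × 303/365 = £3,126.7110
The Borough of Thorncreek, 31 Oct – 3 Dec 2011: 34 days → £81,000 × 3% × 34/365 = £226.3562
Harborcliff Municipality, 4 Dec – 31 Dec 2011: 28 days → £81,000 × 4.35% × 28/365 = £270.2959
Total = £3,623.3630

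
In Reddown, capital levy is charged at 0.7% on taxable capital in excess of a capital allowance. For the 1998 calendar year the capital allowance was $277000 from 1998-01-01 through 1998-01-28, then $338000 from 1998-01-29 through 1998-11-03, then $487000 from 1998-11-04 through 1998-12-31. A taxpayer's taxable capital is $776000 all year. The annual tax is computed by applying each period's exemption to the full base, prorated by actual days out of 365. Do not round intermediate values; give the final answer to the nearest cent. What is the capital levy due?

1998-01-01 to 1998-01-28: 28 days, exemption $277000 → ($776000 − $277000) × 0.7% × 28/365 = $267.9562
1998-01-29 to 1998-11-03: 279 days, exemption $338000 → ($776000 − $338000) × 0.7% × 279/365 = $2343.6000
1998-11-04 to 1998-12-31: 58 days, exemption $487000 → ($776000 − $487000) × 0.7% × 58/365 = $321.4630
Total = $2933.0192

$2933.02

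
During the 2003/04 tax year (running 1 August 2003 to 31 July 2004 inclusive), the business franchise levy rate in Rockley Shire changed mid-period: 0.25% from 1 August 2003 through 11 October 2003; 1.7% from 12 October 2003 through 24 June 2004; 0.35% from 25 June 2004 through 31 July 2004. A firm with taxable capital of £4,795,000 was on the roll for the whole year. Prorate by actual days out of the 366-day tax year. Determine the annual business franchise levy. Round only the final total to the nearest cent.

1 August – 11 October 2003: 72 days at 0.25% → £4,795,000 × 0.25% × 72/366 = £2,358.1967
12 October 2003 – 24 June 2004: 257 days at 1.7% → £4,795,000 × 1.7% × 257/366 = £57,238.6749
25 June – 31 July 2004: 37 days at 0.35% → £4,795,000 × 0.35% × 37/366 = £1,696.5915
Total = £61,293.4631

£61,293.46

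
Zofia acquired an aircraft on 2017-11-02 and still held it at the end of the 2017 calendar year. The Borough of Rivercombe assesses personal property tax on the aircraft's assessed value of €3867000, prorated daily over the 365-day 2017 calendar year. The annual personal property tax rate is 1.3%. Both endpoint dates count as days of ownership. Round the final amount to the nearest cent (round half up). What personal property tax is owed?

Days held (2017-11-02 to 2017-12-31): 60 out of 365
Tax = €3867000 × 1.3% × 60/365 = €8263.7260

€8263.73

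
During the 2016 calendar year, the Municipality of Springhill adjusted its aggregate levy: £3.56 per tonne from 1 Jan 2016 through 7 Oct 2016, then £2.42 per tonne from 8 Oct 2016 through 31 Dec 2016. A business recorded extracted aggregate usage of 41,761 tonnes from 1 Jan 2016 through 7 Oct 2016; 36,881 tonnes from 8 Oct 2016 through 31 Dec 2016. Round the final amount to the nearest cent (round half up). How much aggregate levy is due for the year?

1 Jan – 7 Oct 2016: 41,761 tonnes at £3.56/tonne → £148,669.16
8 Oct – 31 Dec 2016: 36,881 tonnes at £2.42/tonne → £89,252.02

£237,921.18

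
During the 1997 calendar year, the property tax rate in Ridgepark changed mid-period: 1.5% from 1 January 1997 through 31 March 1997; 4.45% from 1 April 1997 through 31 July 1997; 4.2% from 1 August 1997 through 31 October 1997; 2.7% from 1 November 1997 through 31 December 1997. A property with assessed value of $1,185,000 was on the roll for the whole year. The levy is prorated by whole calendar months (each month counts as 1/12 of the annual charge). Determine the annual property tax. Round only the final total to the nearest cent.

$39,796.25

1 January – 31 March 1997: 3 months at 1.5% → $1,185,000 × 1.5% × 3/12 = $4,443.7500
1 April – 31 July 1997: 4 months at 4.45% → $1,185,000 × 4.45% × 4/12 = $17,577.5000
1 August – 31 October 1997: 3 months at 4.2% → $1,185,000 × 4.2% × 3/12 = $12,442.5000
1 November – 31 December 1997: 2 months at 2.7% → $1,185,000 × 2.7% × 2/12 = $5,332.5000
Total = $39,796.2500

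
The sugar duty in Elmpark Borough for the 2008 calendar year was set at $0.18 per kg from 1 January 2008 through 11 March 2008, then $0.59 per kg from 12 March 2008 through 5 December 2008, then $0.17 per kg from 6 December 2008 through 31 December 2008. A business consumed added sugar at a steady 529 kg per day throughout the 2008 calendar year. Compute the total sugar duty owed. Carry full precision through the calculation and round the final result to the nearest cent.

1 January – 11 March 2008: 71 days × 529 kg/day = 37,559 kg at $0.18/kg → $6760.62
12 March – 5 December 2008: 269 days × 529 kg/day = 142,301 kg at $0.59/kg → $83957.59
6 December – 31 December 2008: 26 days × 529 kg/day = 13,754 kg at $0.17/kg → $2338.18

$93056.39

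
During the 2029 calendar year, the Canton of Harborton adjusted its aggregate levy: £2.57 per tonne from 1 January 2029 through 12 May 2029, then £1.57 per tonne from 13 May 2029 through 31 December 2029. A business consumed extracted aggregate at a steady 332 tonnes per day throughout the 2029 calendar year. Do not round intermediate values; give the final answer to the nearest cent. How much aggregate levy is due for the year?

1 January – 12 May 2029: 132 days × 332 tonnes/day = 43,824 tonnes at £2.57/tonne → £112,627.68
13 May – 31 December 2029: 233 days × 332 tonnes/day = 77,356 tonnes at £1.57/tonne → £121,448.92

£234,076.60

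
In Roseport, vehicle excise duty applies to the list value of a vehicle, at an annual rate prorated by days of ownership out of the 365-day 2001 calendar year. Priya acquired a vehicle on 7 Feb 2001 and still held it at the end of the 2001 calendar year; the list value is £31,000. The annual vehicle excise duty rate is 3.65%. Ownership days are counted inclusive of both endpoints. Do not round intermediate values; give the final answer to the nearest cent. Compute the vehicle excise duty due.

£1,016.80

Days held (7 Feb – 31 Dec 2001): 328 out of 365
Tax = £31,000 × 3.65% × 328/365 = £1,016.8000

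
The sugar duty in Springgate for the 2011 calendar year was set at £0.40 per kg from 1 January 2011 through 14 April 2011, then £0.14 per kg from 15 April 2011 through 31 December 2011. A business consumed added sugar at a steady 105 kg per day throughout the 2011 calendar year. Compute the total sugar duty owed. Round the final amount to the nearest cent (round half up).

1 January – 14 April 2011: 104 days × 105 kg/day = 10,920 kg at £0.40/kg → £4368.00
15 April – 31 December 2011: 261 days × 105 kg/day = 27,405 kg at £0.14/kg → £3836.70

£8204.70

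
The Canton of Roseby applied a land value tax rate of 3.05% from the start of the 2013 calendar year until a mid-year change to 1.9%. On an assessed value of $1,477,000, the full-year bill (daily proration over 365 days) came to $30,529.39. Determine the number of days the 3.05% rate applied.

Let d = days at the first rate; then 365 − d days at the second rate.
$1,477,000 × [3.05%·d + 1.9%·(365−d)] / 365 = $30,529.39
Solving gives d = 53, so the new rate took effect on 23 Feb 2013.

53 days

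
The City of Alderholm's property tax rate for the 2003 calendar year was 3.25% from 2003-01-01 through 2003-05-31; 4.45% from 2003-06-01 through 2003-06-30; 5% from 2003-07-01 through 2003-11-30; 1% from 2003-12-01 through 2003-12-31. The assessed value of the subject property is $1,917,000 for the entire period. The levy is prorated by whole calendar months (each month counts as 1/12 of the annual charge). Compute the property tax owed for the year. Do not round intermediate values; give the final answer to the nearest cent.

$74,603.25

2003-01-01 to 2003-05-31: 5 months at 3.25% → $1,917,000 × 3.25% × 5/12 = $25,959.3750
2003-06-01 to 2003-06-30: 1 month at 4.45% → $1,917,000 × 4.45% × 1/12 = $7,108.8750
2003-07-01 to 2003-11-30: 5 months at 5% → $1,917,000 × 5% × 5/12 = $39,937.5000
2003-12-01 to 2003-12-31: 1 month at 1% → $1,917,000 × 1% × 1/12 = $1,597.5000
Total = $74,603.2500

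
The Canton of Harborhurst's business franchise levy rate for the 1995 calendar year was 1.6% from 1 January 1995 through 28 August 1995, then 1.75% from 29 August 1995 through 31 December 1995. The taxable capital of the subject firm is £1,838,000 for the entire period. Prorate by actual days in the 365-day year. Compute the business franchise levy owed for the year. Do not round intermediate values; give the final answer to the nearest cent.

1 January – 28 August 1995: 240 days at 1.6% → £1,838,000 × 1.6% × 240/365 = £19,336.7671
29 August – 31 December 1995: 125 days at 1.75% → £1,838,000 × 1.75% × 125/365 = £11,015.4110
Total = £30,352.1781

£30,352.18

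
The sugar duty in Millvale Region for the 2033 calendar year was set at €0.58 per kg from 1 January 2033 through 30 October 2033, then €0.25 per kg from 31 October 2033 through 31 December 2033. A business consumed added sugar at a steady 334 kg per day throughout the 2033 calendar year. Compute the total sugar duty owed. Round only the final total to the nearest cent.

€63,874.16

1 January – 30 October 2033: 303 days × 334 kg/day = 101,202 kg at €0.58/kg → €58,697.16
31 October – 31 December 2033: 62 days × 334 kg/day = 20,708 kg at €0.25/kg → €5,177.00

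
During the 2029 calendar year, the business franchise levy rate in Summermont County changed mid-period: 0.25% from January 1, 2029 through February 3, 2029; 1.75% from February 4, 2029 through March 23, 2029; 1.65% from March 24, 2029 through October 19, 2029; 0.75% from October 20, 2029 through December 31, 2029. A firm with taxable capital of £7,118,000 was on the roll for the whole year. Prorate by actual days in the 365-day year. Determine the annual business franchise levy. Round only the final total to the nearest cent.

£96,288.01

January 1 – February 3, 2029: 34 days at 0.25% → £7,118,000 × 0.25% × 34/365 = £1,657.6164
February 4 – March 23, 2029: 48 days at 1.75% → £7,118,000 × 1.75% × 48/365 = £16,381.1507
March 24 – October 19, 2029: 210 days at 1.65% → £7,118,000 × 1.65% × 210/365 = £67,572.2466
October 20 – December 31, 2029: 73 days at 0.75% → £7,118,000 × 0.75% × 73/365 = £10,677.0000
Total = £96,288.0137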